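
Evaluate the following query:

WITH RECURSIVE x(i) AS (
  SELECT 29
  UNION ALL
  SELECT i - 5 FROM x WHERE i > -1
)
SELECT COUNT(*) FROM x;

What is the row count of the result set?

Base: i=29.
Iteration 1: 29 > -1 holds -> i = 29 - 5 = 24.
Iteration 2: 24 > -1 holds -> i = 24 - 5 = 19.
Iteration 3: 19 > -1 holds -> i = 19 - 5 = 14.
Iteration 4: 14 > -1 holds -> i = 14 - 5 = 9.
Iteration 5: 9 > -1 holds -> i = 9 - 5 = 4.
Iteration 6: 4 > -1 holds -> i = 4 - 5 = -1.
Iteration 7: -1 > -1 fails; recursion stops.
Total rows emitted: 7.

7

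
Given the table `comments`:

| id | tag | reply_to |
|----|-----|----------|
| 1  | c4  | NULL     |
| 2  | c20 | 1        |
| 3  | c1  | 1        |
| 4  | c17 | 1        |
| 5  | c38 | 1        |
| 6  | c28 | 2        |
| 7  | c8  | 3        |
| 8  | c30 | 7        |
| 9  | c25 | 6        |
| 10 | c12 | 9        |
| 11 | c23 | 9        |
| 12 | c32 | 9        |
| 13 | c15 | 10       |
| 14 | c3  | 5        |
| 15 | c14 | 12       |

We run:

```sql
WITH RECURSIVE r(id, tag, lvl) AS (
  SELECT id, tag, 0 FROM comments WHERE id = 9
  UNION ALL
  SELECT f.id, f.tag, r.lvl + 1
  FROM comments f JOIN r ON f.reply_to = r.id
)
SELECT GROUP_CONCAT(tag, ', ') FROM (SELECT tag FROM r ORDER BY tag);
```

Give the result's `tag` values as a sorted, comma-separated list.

Base: id=9 (c25) at lvl 0.
Iteration 1: rows with reply_to in {9} -> c12 (id 10, lvl 1), c23 (id 11, lvl 1), c32 (id 12, lvl 1).
Iteration 2: rows with reply_to in {10,11,12} -> c15 (id 13, lvl 2), c14 (id 15, lvl 2).
Iteration 3: no rows with reply_to in {13,15}; recursion stops.

c12, c14, c15, c23, c25, c32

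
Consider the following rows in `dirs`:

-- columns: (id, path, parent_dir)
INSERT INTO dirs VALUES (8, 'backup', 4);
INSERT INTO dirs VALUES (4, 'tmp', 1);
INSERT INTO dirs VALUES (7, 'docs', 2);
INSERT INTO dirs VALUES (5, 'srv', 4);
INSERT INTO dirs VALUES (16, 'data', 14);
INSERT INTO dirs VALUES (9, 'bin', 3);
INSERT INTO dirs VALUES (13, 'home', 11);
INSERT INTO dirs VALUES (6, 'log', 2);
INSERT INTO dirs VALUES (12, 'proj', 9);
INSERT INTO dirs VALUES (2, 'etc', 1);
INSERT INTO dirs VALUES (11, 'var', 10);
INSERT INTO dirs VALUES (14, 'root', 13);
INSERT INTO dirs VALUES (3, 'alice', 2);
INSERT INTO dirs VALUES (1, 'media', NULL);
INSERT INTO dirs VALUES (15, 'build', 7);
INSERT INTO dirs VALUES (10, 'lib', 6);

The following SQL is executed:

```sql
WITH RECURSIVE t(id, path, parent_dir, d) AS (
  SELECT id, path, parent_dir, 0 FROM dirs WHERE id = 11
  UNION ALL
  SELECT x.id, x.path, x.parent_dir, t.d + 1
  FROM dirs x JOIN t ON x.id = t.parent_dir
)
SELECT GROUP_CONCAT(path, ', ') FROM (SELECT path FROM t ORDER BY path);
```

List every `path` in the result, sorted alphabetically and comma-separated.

etc, lib, log, media, var

Base: id=11 (var), parent_dir=10, d 0.
Iteration 1: join on id=10 -> lib (id 10, parent_dir=6, d 1).
Iteration 2: join on id=6 -> log (id 6, parent_dir=2, d 2).
Iteration 3: join on id=2 -> etc (id 2, parent_dir=1, d 3).
Iteration 4: join on id=1 -> media (id 1, parent_dir=NULL, d 4).
Iteration 5: parent_dir is NULL; no match; recursion stops.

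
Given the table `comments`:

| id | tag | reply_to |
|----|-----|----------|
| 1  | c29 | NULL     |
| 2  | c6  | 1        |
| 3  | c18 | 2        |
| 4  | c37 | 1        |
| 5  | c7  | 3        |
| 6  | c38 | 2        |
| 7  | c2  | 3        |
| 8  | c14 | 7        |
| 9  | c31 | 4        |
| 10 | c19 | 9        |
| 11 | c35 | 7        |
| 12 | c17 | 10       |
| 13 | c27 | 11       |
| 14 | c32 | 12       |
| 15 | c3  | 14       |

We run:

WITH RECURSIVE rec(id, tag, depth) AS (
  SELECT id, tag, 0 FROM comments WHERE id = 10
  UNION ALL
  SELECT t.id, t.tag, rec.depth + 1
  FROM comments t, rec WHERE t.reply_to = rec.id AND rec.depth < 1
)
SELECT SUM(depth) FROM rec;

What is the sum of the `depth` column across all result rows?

1

Base: id=10 (c19) at depth 0.
Iteration 1: rows with reply_to in {10} -> c17 (id 12, depth 1).
Iteration 2: depth < 1 fails for all current rows; recursion stops.
SUM(depth) = 0 + 1 = 1.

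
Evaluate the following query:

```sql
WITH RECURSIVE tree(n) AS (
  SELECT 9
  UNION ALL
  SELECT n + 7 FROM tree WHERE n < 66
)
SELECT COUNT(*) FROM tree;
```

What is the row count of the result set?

10

Base: n=9.
Iteration 1: 9 < 66 holds -> n = 9 + 7 = 16.
Iteration 2: 16 < 66 holds -> n = 16 + 7 = 23.
Iteration 3: 23 < 66 holds -> n = 23 + 7 = 30.
Iteration 4: 30 < 66 holds -> n = 30 + 7 = 37.
Iteration 5: 37 < 66 holds -> n = 37 + 7 = 44.
Iteration 6: 44 < 66 holds -> n = 44 + 7 = 51.
Iteration 7: 51 < 66 holds -> n = 51 + 7 = 58.
Iteration 8: 58 < 66 holds -> n = 58 + 7 = 65.
Iteration 9: 65 < 66 holds -> n = 65 + 7 = 72.
Iteration 10: 72 < 66 fails; recursion stops.
Total rows emitted: 10.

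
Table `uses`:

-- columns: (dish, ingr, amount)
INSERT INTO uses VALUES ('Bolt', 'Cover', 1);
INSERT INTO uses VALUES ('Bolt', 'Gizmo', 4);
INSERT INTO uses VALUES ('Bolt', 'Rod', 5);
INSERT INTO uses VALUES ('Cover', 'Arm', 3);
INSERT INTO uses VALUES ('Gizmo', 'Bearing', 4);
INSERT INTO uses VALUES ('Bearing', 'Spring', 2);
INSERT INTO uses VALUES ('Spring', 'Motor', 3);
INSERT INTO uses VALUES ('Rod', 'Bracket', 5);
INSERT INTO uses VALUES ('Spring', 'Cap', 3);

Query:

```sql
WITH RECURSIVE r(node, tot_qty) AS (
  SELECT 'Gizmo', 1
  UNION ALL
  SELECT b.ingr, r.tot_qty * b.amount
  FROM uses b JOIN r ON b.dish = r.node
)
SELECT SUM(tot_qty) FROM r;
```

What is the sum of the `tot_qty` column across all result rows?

61

Base: (Gizmo, tot_qty=1).
Iteration 1: components of {Gizmo} -> Bearing = 1*4 = 4.
Iteration 2: components of {Bearing} -> Spring = 4*2 = 8.
Iteration 3: components of {Spring} -> Cap = 8*3 = 24, Motor = 8*3 = 24.
Iteration 4: no further components; recursion stops.
SUM(tot_qty) = 1 + 4 + 8 + 24 + 24 = 61.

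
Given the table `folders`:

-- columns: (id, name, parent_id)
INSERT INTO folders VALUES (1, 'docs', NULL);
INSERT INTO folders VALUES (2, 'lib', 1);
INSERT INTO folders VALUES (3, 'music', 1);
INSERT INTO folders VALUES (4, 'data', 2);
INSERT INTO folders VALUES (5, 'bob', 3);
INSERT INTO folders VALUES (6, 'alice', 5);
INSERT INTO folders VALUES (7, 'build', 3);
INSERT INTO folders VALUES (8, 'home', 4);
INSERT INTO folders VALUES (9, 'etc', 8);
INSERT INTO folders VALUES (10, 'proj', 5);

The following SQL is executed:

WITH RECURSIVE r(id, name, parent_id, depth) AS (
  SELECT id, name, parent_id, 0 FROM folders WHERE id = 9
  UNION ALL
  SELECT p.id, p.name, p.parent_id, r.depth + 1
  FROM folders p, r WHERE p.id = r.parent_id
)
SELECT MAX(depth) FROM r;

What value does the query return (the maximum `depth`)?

Base: id=9 (etc), parent_id=8, depth 0.
Iteration 1: join on id=8 -> home (id 8, parent_id=4, depth 1).
Iteration 2: join on id=4 -> data (id 4, parent_id=2, depth 2).
Iteration 3: join on id=2 -> lib (id 2, parent_id=1, depth 3).
Iteration 4: join on id=1 -> docs (id 1, parent_id=NULL, depth 4).
Iteration 5: parent_id is NULL; no match; recursion stops.
depth values: 0, 1, 2, 3, 4; the maximum is 4.

4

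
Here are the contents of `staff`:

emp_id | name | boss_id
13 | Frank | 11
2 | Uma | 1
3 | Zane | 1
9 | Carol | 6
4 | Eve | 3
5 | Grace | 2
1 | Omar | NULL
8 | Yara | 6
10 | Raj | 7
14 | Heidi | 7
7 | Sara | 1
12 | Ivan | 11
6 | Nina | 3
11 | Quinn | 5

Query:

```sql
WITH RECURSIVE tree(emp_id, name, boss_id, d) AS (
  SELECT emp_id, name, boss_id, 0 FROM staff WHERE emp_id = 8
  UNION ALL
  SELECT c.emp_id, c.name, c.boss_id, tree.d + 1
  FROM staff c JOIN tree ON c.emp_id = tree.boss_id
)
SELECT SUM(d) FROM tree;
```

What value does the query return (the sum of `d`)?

Base: emp_id=8 (Yara), boss_id=6, d 0.
Iteration 1: join on emp_id=6 -> Nina (id 6, boss_id=3, d 1).
Iteration 2: join on emp_id=3 -> Zane (id 3, boss_id=1, d 2).
Iteration 3: join on emp_id=1 -> Omar (id 1, boss_id=NULL, d 3).
Iteration 4: boss_id is NULL; no match; recursion stops.
SUM(d) = 0 + 1 + 2 + 3 = 6.

6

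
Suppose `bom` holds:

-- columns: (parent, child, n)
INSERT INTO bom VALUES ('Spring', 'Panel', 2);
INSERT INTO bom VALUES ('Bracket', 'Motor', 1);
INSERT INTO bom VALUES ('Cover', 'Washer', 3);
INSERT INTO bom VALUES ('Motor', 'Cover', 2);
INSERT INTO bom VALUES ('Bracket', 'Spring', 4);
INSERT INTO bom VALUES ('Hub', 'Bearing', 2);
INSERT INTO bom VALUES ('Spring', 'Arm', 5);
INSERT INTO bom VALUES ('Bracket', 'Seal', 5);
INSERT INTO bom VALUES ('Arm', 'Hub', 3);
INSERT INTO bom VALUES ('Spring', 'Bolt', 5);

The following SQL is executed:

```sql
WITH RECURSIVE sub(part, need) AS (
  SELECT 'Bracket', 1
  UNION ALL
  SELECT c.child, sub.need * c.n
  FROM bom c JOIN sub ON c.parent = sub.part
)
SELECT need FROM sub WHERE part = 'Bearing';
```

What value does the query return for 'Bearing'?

120

Base: (Bracket, need=1).
Iteration 1: components of {Bracket} -> Motor = 1*1 = 1, Seal = 1*5 = 5, Spring = 1*4 = 4.
Iteration 2: components of {Motor,Seal,Spring} -> Arm = 4*5 = 20, Bolt = 4*5 = 20, Cover = 1*2 = 2, Panel = 4*2 = 8.
Iteration 3: components of {Arm,Bolt,Cover,Panel} -> Hub = 20*3 = 60, Washer = 2*3 = 6.
Iteration 4: components of {Hub,Washer} -> Bearing = 60*2 = 120.
Iteration 5: no further components; recursion stops.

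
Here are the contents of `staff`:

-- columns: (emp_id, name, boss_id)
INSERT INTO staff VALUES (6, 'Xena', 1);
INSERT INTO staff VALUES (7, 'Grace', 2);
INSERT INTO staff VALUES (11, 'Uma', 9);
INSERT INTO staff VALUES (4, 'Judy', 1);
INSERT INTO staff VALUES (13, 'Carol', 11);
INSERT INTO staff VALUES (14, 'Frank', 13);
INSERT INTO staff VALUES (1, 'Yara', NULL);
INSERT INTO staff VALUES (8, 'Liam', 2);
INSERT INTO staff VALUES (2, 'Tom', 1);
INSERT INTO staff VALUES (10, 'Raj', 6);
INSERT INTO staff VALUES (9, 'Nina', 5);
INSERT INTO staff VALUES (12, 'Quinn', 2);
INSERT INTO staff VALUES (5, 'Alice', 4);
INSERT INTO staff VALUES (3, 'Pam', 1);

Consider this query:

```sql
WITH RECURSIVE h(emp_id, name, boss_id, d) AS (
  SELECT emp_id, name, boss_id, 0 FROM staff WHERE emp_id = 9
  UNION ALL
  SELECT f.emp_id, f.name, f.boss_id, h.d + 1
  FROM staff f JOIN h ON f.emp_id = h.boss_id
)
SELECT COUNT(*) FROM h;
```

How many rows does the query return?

4

Base: emp_id=9 (Nina), boss_id=5, d 0.
Iteration 1: join on emp_id=5 -> Alice (id 5, boss_id=4, d 1).
Iteration 2: join on emp_id=4 -> Judy (id 4, boss_id=1, d 2).
Iteration 3: join on emp_id=1 -> Yara (id 1, boss_id=NULL, d 3).
Iteration 4: boss_id is NULL; no match; recursion stops.
Total rows emitted: 4.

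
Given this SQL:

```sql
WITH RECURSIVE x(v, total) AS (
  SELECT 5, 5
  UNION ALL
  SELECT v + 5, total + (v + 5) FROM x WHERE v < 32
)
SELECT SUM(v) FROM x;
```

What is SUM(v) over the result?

Base: v=5, total=5.
Iteration 1: 5 < 32 holds -> v = 5 + 5 = 10, total = 5 + 10 = 15.
Iteration 2: 10 < 32 holds -> v = 10 + 5 = 15, total = 15 + 15 = 30.
Iteration 3: 15 < 32 holds -> v = 15 + 5 = 20, total = 30 + 20 = 50.
Iteration 4: 20 < 32 holds -> v = 20 + 5 = 25, total = 50 + 25 = 75.
Iteration 5: 25 < 32 holds -> v = 25 + 5 = 30, total = 75 + 30 = 105.
Iteration 6: 30 < 32 holds -> v = 30 + 5 = 35, total = 105 + 35 = 140.
Iteration 7: 35 < 32 fails; recursion stops.
SUM(v) = 5 + 10 + 15 + 20 + 25 + 30 + 35 = 140.

140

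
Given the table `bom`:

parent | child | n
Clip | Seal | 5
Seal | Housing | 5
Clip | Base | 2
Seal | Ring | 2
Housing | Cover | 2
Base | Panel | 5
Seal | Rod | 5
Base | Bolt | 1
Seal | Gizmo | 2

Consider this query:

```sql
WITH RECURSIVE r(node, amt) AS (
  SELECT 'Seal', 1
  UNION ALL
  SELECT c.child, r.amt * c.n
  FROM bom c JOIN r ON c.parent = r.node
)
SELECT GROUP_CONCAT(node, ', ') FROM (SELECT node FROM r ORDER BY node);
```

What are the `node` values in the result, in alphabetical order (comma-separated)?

Cover, Gizmo, Housing, Ring, Rod, Seal

Base: (Seal, amt=1).
Iteration 1: components of {Seal} -> Gizmo = 1*2 = 2, Housing = 1*5 = 5, Ring = 1*2 = 2, Rod = 1*5 = 5.
Iteration 2: components of {Gizmo,Housing,Ring,Rod} -> Cover = 5*2 = 10.
Iteration 3: no further components; recursion stops.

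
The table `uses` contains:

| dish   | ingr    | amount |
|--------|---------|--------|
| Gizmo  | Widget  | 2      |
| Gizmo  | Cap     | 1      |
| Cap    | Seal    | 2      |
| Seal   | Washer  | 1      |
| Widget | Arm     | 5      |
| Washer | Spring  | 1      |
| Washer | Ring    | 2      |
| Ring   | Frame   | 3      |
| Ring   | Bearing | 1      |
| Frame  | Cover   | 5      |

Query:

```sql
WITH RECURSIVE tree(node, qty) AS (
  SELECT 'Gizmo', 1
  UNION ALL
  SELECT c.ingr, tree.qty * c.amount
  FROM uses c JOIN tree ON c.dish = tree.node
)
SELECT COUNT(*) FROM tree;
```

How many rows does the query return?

11

Base: (Gizmo, qty=1).
Iteration 1: components of {Gizmo} -> Cap = 1*1 = 1, Widget = 1*2 = 2.
Iteration 2: components of {Cap,Widget} -> Arm = 2*5 = 10, Seal = 1*2 = 2.
Iteration 3: components of {Arm,Seal} -> Washer = 2*1 = 2.
Iteration 4: components of {Washer} -> Ring = 2*2 = 4, Spring = 2*1 = 2.
Iteration 5: components of {Ring,Spring} -> Bearing = 4*1 = 4, Frame = 4*3 = 12.
Iteration 6: components of {Bearing,Frame} -> Cover = 12*5 = 60.
Iteration 7: no further components; recursion stops.
Total rows emitted: 11.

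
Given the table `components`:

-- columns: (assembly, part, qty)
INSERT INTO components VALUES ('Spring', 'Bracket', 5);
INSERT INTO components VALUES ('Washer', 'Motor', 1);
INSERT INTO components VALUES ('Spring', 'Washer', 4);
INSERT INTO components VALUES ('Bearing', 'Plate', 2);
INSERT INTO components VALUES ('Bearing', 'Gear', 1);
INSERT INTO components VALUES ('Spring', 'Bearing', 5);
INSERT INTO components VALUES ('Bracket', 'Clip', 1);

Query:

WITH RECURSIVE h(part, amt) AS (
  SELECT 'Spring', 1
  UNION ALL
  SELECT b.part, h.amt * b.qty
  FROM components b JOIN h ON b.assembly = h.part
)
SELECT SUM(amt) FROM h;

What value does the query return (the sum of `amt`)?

Base: (Spring, amt=1).
Iteration 1: components of {Spring} -> Bearing = 1*5 = 5, Bracket = 1*5 = 5, Washer = 1*4 = 4.
Iteration 2: components of {Bearing,Bracket,Washer} -> Clip = 5*1 = 5, Gear = 5*1 = 5, Motor = 4*1 = 4, Plate = 5*2 = 10.
Iteration 3: no further components; recursion stops.
SUM(amt) = 1 + 5 + 5 + 4 + 5 + 10 + 5 + 4 = 39.

39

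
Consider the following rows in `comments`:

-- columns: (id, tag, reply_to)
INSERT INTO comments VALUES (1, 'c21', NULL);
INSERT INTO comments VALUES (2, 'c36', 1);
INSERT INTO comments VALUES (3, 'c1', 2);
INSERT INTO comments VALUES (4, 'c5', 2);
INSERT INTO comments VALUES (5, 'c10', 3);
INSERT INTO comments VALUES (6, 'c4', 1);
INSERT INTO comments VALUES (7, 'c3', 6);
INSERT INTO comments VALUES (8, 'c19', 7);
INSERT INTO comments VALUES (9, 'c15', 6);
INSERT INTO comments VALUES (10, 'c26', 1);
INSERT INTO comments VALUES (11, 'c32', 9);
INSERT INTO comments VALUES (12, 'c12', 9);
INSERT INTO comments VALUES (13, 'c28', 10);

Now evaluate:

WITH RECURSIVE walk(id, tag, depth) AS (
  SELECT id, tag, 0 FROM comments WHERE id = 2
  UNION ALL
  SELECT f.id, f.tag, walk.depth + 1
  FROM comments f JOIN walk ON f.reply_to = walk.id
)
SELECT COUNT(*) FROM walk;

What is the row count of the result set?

4

Base: id=2 (c36) at depth 0.
Iteration 1: rows with reply_to in {2} -> c1 (id 3, depth 1), c5 (id 4, depth 1).
Iteration 2: rows with reply_to in {3,4} -> c10 (id 5, depth 2).
Iteration 3: no rows with reply_to in {5}; recursion stops.
Total rows emitted: 4.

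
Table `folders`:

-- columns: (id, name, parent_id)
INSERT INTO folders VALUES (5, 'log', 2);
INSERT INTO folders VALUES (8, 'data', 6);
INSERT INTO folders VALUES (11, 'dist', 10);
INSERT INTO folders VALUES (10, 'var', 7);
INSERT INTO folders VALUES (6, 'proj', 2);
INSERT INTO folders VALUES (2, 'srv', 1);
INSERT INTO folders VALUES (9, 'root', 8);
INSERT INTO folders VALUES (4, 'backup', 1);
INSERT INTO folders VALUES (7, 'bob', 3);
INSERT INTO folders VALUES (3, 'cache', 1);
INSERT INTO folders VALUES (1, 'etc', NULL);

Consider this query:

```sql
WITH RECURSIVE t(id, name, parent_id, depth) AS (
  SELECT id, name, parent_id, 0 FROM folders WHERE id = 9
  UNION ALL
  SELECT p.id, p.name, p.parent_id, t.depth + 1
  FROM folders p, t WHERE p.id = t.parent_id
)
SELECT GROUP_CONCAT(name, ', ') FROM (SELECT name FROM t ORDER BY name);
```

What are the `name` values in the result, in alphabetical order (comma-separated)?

Base: id=9 (root), parent_id=8, depth 0.
Iteration 1: join on id=8 -> data (id 8, parent_id=6, depth 1).
Iteration 2: join on id=6 -> proj (id 6, parent_id=2, depth 2).
Iteration 3: join on id=2 -> srv (id 2, parent_id=1, depth 3).
Iteration 4: join on id=1 -> etc (id 1, parent_id=NULL, depth 4).
Iteration 5: parent_id is NULL; no match; recursion stops.

data, etc, proj, root, srv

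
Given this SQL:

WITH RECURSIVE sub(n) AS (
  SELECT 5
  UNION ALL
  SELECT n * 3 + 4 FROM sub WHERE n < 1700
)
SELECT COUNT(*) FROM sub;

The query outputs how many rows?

Base: n=5.
Iteration 1: 5 < 1700 holds -> n = 5 * 3 + 4 = 19.
Iteration 2: 19 < 1700 holds -> n = 19 * 3 + 4 = 61.
Iteration 3: 61 < 1700 holds -> n = 61 * 3 + 4 = 187.
Iteration 4: 187 < 1700 holds -> n = 187 * 3 + 4 = 565.
Iteration 5: 565 < 1700 holds -> n = 565 * 3 + 4 = 1699.
Iteration 6: 1699 < 1700 holds -> n = 1699 * 3 + 4 = 5101.
Iteration 7: 5101 < 1700 fails; recursion stops.
Total rows emitted: 7.

7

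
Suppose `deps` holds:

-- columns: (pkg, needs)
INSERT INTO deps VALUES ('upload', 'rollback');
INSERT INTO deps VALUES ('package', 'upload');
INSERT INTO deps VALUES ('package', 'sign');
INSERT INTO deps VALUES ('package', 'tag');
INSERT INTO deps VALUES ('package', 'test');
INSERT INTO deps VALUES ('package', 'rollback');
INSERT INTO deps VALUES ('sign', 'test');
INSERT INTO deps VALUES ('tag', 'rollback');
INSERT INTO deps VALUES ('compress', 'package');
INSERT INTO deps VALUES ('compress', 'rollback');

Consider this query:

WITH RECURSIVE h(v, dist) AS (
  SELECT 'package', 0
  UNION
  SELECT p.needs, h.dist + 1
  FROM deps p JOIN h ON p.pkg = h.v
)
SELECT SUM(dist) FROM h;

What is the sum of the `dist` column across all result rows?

9

Base: (package, dist=0).
Iteration 1: edges from {package} -> (rollback, dist=1), (sign, dist=1), (tag, dist=1), (test, dist=1), (upload, dist=1).
Iteration 2: edges from {rollback,sign,tag,test,upload} -> (rollback, dist=2), (test, dist=2). [UNION drops 1 duplicate row(s)]
Iteration 3: no outgoing edges from {rollback,test}; recursion stops.
SUM(dist) = 0 + 1 + 1 + 1 + 1 + 1 + 2 + 2 = 9.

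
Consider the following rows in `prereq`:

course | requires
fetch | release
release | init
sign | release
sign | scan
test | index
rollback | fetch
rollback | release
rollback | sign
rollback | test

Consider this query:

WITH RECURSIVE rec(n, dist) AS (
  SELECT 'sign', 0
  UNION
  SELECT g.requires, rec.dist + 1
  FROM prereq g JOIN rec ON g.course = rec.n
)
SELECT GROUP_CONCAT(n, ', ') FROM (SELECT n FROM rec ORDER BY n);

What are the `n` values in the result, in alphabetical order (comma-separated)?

Base: (sign, dist=0).
Iteration 1: edges from {sign} -> (release, dist=1), (scan, dist=1).
Iteration 2: edges from {release,scan} -> (init, dist=2).
Iteration 3: no outgoing edges from {init}; recursion stops.

init, release, scan, sign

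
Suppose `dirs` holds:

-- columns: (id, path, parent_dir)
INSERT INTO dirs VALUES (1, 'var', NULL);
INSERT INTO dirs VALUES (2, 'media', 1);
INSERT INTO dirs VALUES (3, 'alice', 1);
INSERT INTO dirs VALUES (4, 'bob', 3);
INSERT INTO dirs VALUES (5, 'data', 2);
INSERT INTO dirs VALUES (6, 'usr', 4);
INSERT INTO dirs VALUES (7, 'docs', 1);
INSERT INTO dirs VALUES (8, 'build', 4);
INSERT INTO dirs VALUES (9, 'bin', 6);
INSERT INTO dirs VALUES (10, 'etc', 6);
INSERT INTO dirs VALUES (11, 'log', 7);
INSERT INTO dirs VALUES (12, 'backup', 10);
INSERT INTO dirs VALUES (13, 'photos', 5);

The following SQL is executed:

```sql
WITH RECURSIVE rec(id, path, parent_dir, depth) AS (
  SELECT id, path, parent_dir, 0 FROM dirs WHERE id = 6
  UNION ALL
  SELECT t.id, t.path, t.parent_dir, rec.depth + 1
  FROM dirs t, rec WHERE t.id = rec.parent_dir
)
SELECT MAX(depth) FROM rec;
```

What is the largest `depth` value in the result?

Base: id=6 (usr), parent_dir=4, depth 0.
Iteration 1: join on id=4 -> bob (id 4, parent_dir=3, depth 1).
Iteration 2: join on id=3 -> alice (id 3, parent_dir=1, depth 2).
Iteration 3: join on id=1 -> var (id 1, parent_dir=NULL, depth 3).
Iteration 4: parent_dir is NULL; no match; recursion stops.
depth values: 0, 1, 2, 3; the maximum is 3.

3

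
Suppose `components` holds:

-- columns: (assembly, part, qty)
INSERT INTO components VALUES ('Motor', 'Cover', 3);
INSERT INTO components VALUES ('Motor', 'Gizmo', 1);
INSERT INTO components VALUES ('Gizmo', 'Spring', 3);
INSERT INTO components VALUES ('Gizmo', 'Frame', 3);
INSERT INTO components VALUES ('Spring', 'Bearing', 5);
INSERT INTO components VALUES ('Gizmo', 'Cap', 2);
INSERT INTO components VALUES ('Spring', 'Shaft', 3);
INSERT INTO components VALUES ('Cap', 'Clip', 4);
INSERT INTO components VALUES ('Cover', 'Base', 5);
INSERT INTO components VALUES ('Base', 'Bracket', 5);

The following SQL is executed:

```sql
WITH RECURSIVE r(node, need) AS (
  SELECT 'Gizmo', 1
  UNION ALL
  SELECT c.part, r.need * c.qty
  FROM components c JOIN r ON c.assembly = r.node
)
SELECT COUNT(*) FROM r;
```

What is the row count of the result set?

7

Base: (Gizmo, need=1).
Iteration 1: components of {Gizmo} -> Cap = 1*2 = 2, Frame = 1*3 = 3, Spring = 1*3 = 3.
Iteration 2: components of {Cap,Frame,Spring} -> Bearing = 3*5 = 15, Clip = 2*4 = 8, Shaft = 3*3 = 9.
Iteration 3: no further components; recursion stops.
Total rows emitted: 7.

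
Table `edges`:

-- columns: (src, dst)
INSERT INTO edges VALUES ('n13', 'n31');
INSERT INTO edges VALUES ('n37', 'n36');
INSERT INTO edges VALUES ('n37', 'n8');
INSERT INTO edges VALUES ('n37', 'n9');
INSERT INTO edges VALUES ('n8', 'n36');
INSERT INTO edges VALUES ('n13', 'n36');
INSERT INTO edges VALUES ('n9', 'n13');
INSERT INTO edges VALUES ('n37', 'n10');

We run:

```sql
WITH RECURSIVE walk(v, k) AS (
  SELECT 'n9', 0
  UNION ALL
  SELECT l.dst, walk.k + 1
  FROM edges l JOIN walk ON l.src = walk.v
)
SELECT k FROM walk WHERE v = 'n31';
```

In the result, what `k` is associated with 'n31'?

2

Base: (n9, k=0).
Iteration 1: edges from {n9} -> (n13, k=1).
Iteration 2: edges from {n13} -> (n31, k=2), (n36, k=2).
Iteration 3: no outgoing edges from {n31,n36}; recursion stops.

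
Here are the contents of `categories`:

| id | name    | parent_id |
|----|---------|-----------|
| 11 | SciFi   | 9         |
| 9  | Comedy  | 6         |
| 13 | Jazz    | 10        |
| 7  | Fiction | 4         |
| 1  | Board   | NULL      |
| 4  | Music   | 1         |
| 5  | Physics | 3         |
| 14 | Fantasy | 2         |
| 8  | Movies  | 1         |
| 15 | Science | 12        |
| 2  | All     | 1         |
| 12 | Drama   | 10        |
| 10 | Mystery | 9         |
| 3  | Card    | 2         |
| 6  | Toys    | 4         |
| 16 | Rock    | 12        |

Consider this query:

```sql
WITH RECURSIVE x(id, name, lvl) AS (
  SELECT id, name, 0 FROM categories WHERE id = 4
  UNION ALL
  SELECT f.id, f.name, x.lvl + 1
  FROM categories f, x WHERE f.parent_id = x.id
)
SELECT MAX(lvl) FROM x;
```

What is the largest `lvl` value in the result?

5

Base: id=4 (Music) at lvl 0.
Iteration 1: rows with parent_id in {4} -> Toys (id 6, lvl 1), Fiction (id 7, lvl 1).
Iteration 2: rows with parent_id in {6,7} -> Comedy (id 9, lvl 2).
Iteration 3: rows with parent_id in {9} -> Mystery (id 10, lvl 3), SciFi (id 11, lvl 3).
Iteration 4: rows with parent_id in {10,11} -> Drama (id 12, lvl 4), Jazz (id 13, lvl 4).
Iteration 5: rows with parent_id in {12,13} -> Science (id 15, lvl 5), Rock (id 16, lvl 5).
Iteration 6: no rows with parent_id in {15,16}; recursion stops.
lvl values: 0, 1, 1, 2, 3, 3, 4, 4, 5, 5; the maximum is 5.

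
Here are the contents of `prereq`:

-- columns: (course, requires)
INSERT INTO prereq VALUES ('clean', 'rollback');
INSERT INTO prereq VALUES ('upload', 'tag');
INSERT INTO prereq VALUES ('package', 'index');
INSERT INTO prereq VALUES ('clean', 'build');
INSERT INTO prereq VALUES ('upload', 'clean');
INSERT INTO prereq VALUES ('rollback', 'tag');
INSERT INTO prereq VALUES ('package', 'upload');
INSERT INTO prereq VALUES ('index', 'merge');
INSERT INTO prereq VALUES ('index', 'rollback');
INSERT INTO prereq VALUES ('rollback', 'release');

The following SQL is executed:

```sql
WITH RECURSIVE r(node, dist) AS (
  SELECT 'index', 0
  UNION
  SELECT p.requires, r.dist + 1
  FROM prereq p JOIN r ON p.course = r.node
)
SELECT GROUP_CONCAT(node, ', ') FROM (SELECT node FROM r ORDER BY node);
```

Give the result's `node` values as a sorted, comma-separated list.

Base: (index, dist=0).
Iteration 1: edges from {index} -> (merge, dist=1), (rollback, dist=1).
Iteration 2: edges from {merge,rollback} -> (release, dist=2), (tag, dist=2).
Iteration 3: no outgoing edges from {release,tag}; recursion stops.

index, merge, release, rollback, tag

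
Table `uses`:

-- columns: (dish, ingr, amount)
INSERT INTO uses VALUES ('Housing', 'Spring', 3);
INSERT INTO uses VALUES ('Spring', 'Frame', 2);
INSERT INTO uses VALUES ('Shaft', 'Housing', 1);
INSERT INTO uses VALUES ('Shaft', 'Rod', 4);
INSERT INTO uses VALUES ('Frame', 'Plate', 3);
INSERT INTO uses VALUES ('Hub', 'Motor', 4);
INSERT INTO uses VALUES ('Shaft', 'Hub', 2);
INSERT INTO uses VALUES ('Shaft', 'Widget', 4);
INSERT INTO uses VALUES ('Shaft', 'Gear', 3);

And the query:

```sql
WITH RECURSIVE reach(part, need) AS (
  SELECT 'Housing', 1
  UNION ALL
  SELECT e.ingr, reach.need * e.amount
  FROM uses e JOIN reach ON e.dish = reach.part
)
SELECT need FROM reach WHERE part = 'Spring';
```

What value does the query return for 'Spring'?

3

Base: (Housing, need=1).
Iteration 1: components of {Housing} -> Spring = 1*3 = 3.
Iteration 2: components of {Spring} -> Frame = 3*2 = 6.
Iteration 3: components of {Frame} -> Plate = 6*3 = 18.
Iteration 4: no further components; recursion stops.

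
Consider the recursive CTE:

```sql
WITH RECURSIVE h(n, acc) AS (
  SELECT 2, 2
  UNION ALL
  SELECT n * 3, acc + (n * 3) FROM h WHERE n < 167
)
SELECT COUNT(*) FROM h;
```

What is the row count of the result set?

Base: n=2, acc=2.
Iteration 1: 2 < 167 holds -> n = 2 * 3 = 6, acc = 2 + 6 = 8.
Iteration 2: 6 < 167 holds -> n = 6 * 3 = 18, acc = 8 + 18 = 26.
Iteration 3: 18 < 167 holds -> n = 18 * 3 = 54, acc = 26 + 54 = 80.
Iteration 4: 54 < 167 holds -> n = 54 * 3 = 162, acc = 80 + 162 = 242.
Iteration 5: 162 < 167 holds -> n = 162 * 3 = 486, acc = 242 + 486 = 728.
Iteration 6: 486 < 167 fails; recursion stops.
Total rows emitted: 6.

6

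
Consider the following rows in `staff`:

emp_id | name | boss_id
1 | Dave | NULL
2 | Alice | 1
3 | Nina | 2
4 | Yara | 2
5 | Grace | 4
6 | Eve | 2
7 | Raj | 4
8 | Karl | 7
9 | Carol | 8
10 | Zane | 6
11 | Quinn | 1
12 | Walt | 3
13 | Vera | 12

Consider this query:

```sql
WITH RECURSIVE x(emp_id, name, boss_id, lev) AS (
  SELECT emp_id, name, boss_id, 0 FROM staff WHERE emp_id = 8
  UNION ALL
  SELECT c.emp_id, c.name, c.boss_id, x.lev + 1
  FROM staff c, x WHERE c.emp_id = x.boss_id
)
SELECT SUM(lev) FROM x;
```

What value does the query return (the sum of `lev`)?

10

Base: emp_id=8 (Karl), boss_id=7, lev 0.
Iteration 1: join on emp_id=7 -> Raj (id 7, boss_id=4, lev 1).
Iteration 2: join on emp_id=4 -> Yara (id 4, boss_id=2, lev 2).
Iteration 3: join on emp_id=2 -> Alice (id 2, boss_id=1, lev 3).
Iteration 4: join on emp_id=1 -> Dave (id 1, boss_id=NULL, lev 4).
Iteration 5: boss_id is NULL; no match; recursion stops.
SUM(lev) = 0 + 1 + 2 + 3 + 4 = 10.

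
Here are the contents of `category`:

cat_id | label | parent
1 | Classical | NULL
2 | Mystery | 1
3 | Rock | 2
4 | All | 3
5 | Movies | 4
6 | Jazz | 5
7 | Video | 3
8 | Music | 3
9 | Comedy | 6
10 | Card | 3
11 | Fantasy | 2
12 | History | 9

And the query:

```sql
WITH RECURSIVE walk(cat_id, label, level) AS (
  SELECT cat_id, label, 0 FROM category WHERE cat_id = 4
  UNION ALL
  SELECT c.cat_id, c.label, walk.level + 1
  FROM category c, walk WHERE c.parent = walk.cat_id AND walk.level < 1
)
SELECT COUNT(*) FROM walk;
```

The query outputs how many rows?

2

Base: cat_id=4 (All) at level 0.
Iteration 1: rows with parent in {4} -> Movies (id 5, level 1).
Iteration 2: level < 1 fails for all current rows; recursion stops.
Total rows emitted: 2.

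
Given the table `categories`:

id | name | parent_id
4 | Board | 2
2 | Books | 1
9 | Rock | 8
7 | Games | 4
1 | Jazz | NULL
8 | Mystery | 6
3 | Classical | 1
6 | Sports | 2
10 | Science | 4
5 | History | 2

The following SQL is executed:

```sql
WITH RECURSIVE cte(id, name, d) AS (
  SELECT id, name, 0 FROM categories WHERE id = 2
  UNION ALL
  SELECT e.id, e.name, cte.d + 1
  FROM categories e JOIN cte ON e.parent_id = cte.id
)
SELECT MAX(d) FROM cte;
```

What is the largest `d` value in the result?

3

Base: id=2 (Books) at d 0.
Iteration 1: rows with parent_id in {2} -> Board (id 4, d 1), History (id 5, d 1), Sports (id 6, d 1).
Iteration 2: rows with parent_id in {4,5,6} -> Games (id 7, d 2), Mystery (id 8, d 2), Science (id 10, d 2).
Iteration 3: rows with parent_id in {7,8,10} -> Rock (id 9, d 3).
Iteration 4: no rows with parent_id in {9}; recursion stops.
d values: 0, 1, 1, 1, 2, 2, 2, 3; the maximum is 3.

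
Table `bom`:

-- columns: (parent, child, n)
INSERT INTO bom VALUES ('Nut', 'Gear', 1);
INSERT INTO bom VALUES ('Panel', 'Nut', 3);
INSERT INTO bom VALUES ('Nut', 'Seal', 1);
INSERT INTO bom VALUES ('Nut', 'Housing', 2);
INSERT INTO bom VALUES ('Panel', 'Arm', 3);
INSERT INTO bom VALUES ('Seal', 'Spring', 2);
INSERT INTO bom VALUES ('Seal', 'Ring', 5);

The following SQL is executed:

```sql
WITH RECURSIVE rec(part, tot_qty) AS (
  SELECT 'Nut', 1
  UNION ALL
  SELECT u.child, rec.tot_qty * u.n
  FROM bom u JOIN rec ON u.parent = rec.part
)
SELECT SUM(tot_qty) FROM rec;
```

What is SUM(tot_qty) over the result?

Base: (Nut, tot_qty=1).
Iteration 1: components of {Nut} -> Gear = 1*1 = 1, Housing = 1*2 = 2, Seal = 1*1 = 1.
Iteration 2: components of {Gear,Housing,Seal} -> Ring = 1*5 = 5, Spring = 1*2 = 2.
Iteration 3: no further components; recursion stops.
SUM(tot_qty) = 1 + 2 + 1 + 1 + 2 + 5 = 12.

12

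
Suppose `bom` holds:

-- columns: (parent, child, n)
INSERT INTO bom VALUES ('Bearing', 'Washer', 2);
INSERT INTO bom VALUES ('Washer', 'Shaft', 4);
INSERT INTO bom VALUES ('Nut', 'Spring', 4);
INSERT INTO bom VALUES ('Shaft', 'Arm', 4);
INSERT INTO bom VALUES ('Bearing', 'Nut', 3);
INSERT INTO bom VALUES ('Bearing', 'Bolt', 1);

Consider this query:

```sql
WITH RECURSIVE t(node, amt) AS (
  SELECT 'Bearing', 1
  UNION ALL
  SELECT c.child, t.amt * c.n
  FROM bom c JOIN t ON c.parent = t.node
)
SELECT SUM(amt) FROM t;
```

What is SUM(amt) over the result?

59

Base: (Bearing, amt=1).
Iteration 1: components of {Bearing} -> Bolt = 1*1 = 1, Nut = 1*3 = 3, Washer = 1*2 = 2.
Iteration 2: components of {Bolt,Nut,Washer} -> Shaft = 2*4 = 8, Spring = 3*4 = 12.
Iteration 3: components of {Shaft,Spring} -> Arm = 8*4 = 32.
Iteration 4: no further components; recursion stops.
SUM(amt) = 1 + 2 + 3 + 1 + 8 + 12 + 32 = 59.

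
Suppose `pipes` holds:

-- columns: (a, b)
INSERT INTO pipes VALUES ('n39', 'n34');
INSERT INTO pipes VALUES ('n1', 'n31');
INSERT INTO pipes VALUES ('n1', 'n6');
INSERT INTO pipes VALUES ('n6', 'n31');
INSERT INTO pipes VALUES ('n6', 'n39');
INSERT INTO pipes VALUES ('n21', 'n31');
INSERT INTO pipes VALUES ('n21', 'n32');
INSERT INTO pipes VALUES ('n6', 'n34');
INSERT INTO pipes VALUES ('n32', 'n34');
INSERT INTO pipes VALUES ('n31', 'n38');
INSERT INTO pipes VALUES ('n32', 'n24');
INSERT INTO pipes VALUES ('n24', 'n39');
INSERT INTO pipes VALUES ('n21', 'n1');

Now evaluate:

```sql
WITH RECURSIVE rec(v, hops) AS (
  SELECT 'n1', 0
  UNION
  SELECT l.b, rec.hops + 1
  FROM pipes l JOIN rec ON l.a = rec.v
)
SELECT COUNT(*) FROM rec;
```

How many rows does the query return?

Base: (n1, hops=0).
Iteration 1: edges from {n1} -> (n31, hops=1), (n6, hops=1).
Iteration 2: edges from {n31,n6} -> (n31, hops=2), (n34, hops=2), (n38, hops=2), (n39, hops=2).
Iteration 3: edges from {n31,n34,n38,n39} -> (n34, hops=3), (n38, hops=3).
Iteration 4: no outgoing edges from {n34,n38}; recursion stops.
Total rows emitted: 9.

9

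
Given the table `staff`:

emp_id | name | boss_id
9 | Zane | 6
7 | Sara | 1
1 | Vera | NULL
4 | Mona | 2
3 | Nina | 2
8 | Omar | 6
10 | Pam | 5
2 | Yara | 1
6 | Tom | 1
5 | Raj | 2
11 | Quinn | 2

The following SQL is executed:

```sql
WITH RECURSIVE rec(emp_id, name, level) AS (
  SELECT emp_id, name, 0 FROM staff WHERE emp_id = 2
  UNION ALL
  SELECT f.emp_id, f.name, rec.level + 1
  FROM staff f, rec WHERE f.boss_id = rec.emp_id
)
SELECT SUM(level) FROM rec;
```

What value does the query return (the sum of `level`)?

6

Base: emp_id=2 (Yara) at level 0.
Iteration 1: rows with boss_id in {2} -> Nina (id 3, level 1), Mona (id 4, level 1), Raj (id 5, level 1), Quinn (id 11, level 1).
Iteration 2: rows with boss_id in {3,4,5,11} -> Pam (id 10, level 2).
Iteration 3: no rows with boss_id in {10}; recursion stops.
SUM(level) = 0 + 1 + 1 + 1 + 1 + 2 = 6.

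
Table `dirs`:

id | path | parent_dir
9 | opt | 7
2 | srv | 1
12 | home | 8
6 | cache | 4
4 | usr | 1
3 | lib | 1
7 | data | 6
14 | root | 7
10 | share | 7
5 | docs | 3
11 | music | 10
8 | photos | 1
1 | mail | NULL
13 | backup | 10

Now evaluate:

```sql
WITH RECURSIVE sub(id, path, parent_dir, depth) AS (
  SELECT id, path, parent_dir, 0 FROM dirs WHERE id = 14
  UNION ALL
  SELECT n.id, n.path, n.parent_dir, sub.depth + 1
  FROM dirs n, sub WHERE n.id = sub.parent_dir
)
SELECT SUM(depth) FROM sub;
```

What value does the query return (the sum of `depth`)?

Base: id=14 (root), parent_dir=7, depth 0.
Iteration 1: join on id=7 -> data (id 7, parent_dir=6, depth 1).
Iteration 2: join on id=6 -> cache (id 6, parent_dir=4, depth 2).
Iteration 3: join on id=4 -> usr (id 4, parent_dir=1, depth 3).
Iteration 4: join on id=1 -> mail (id 1, parent_dir=NULL, depth 4).
Iteration 5: parent_dir is NULL; no match; recursion stops.
SUM(depth) = 0 + 1 + 2 + 3 + 4 = 10.

10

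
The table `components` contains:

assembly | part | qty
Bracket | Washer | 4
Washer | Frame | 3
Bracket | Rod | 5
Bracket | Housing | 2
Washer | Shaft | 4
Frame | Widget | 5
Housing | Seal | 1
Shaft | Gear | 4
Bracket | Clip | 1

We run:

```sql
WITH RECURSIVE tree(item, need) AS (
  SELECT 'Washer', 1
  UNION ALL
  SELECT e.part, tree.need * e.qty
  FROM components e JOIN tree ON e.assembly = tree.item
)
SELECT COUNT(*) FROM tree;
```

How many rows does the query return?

5

Base: (Washer, need=1).
Iteration 1: components of {Washer} -> Frame = 1*3 = 3, Shaft = 1*4 = 4.
Iteration 2: components of {Frame,Shaft} -> Gear = 4*4 = 16, Widget = 3*5 = 15.
Iteration 3: no further components; recursion stops.
Total rows emitted: 5.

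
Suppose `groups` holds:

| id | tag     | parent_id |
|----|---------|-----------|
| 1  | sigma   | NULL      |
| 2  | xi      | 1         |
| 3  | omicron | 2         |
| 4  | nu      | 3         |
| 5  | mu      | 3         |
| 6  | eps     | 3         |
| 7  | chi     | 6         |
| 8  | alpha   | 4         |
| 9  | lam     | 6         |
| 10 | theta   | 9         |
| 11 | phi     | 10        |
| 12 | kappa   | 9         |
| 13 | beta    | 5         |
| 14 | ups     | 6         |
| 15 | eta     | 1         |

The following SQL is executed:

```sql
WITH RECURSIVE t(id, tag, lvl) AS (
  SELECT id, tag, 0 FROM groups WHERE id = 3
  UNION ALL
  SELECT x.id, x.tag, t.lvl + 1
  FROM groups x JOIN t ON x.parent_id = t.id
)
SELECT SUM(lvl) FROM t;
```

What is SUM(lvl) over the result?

23

Base: id=3 (omicron) at lvl 0.
Iteration 1: rows with parent_id in {3} -> nu (id 4, lvl 1), mu (id 5, lvl 1), eps (id 6, lvl 1).
Iteration 2: rows with parent_id in {4,5,6} -> chi (id 7, lvl 2), alpha (id 8, lvl 2), lam (id 9, lvl 2), beta (id 13, lvl 2), ups (id 14, lvl 2).
Iteration 3: rows with parent_id in {7,8,9,13,14} -> theta (id 10, lvl 3), kappa (id 12, lvl 3).
Iteration 4: rows with parent_id in {10,12} -> phi (id 11, lvl 4).
Iteration 5: no rows with parent_id in {11}; recursion stops.
SUM(lvl) = 0 + 1 + 1 + 1 + 2 + 2 + 2 + 2 + 2 + 3 + 3 + 4 = 23.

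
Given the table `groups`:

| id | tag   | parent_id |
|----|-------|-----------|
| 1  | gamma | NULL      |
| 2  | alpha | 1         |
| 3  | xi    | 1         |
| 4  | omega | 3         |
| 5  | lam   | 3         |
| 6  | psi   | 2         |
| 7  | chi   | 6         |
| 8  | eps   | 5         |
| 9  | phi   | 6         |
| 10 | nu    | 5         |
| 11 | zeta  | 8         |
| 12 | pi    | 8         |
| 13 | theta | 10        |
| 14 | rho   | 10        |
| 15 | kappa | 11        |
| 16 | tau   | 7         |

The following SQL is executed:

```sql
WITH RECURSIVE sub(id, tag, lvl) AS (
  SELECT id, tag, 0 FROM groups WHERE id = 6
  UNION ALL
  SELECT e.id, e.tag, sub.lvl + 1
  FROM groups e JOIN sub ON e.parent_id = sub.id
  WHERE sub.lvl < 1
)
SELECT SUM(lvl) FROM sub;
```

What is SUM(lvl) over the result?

2

Base: id=6 (psi) at lvl 0.
Iteration 1: rows with parent_id in {6} -> chi (id 7, lvl 1), phi (id 9, lvl 1).
Iteration 2: lvl < 1 fails for all current rows; recursion stops.
SUM(lvl) = 0 + 1 + 1 = 2.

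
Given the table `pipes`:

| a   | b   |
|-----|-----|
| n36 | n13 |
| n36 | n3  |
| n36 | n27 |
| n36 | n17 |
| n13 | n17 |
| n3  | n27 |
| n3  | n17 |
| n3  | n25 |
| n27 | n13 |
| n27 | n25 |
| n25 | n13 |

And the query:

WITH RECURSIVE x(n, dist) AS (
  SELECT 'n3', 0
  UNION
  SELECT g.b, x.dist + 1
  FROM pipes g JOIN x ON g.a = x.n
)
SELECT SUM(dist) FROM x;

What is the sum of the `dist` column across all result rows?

Base: (n3, dist=0).
Iteration 1: edges from {n3} -> (n17, dist=1), (n25, dist=1), (n27, dist=1).
Iteration 2: edges from {n17,n25,n27} -> (n13, dist=2), (n25, dist=2). [UNION drops 1 duplicate row(s)]
Iteration 3: edges from {n13,n25} -> (n13, dist=3), (n17, dist=3).
Iteration 4: edges from {n13,n17} -> (n17, dist=4).
Iteration 5: no outgoing edges from {n17}; recursion stops.
SUM(dist) = 0 + 1 + 1 + 1 + 2 + 2 + 3 + 3 + 4 = 17.

17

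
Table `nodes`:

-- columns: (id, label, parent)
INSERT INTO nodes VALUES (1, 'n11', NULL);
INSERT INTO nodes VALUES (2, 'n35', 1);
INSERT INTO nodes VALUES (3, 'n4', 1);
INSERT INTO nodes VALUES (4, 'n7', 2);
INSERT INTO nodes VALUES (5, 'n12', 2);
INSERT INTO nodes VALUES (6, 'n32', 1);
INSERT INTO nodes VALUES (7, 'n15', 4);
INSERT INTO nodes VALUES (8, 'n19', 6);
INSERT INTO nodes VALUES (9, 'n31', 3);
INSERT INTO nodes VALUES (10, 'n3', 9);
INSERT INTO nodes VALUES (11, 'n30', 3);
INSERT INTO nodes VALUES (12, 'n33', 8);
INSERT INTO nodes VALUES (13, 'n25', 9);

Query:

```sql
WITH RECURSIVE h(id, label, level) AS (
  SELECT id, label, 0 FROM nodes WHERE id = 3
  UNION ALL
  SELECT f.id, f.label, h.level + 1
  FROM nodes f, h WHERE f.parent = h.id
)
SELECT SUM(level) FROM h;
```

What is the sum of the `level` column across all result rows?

Base: id=3 (n4) at level 0.
Iteration 1: rows with parent in {3} -> n31 (id 9, level 1), n30 (id 11, level 1).
Iteration 2: rows with parent in {9,11} -> n3 (id 10, level 2), n25 (id 13, level 2).
Iteration 3: no rows with parent in {10,13}; recursion stops.
SUM(level) = 0 + 1 + 1 + 2 + 2 = 6.

6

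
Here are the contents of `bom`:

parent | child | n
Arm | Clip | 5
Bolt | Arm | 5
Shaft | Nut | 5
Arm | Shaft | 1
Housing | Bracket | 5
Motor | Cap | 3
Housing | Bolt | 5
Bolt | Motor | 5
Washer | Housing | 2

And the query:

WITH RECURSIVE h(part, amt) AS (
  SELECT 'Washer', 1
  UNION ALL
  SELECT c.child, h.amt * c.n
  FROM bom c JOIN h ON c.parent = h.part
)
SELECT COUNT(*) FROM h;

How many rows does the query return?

10

Base: (Washer, amt=1).
Iteration 1: components of {Washer} -> Housing = 1*2 = 2.
Iteration 2: components of {Housing} -> Bolt = 2*5 = 10, Bracket = 2*5 = 10.
Iteration 3: components of {Bolt,Bracket} -> Arm = 10*5 = 50, Motor = 10*5 = 50.
Iteration 4: components of {Arm,Motor} -> Cap = 50*3 = 150, Clip = 50*5 = 250, Shaft = 50*1 = 50.
Iteration 5: components of {Cap,Clip,Shaft} -> Nut = 50*5 = 250.
Iteration 6: no further components; recursion stops.
Total rows emitted: 10.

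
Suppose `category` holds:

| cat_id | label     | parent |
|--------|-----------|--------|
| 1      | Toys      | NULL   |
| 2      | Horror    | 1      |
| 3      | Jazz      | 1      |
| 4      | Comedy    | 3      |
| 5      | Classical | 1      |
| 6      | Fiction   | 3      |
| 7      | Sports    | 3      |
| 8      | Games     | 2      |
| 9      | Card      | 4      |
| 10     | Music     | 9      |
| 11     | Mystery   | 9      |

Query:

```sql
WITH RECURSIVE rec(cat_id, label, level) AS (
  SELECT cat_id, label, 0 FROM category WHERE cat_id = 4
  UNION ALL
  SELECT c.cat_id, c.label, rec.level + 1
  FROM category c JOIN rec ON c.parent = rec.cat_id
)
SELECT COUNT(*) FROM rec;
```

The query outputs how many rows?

Base: cat_id=4 (Comedy) at level 0.
Iteration 1: rows with parent in {4} -> Card (id 9, level 1).
Iteration 2: rows with parent in {9} -> Music (id 10, level 2), Mystery (id 11, level 2).
Iteration 3: no rows with parent in {10,11}; recursion stops.
Total rows emitted: 4.

4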